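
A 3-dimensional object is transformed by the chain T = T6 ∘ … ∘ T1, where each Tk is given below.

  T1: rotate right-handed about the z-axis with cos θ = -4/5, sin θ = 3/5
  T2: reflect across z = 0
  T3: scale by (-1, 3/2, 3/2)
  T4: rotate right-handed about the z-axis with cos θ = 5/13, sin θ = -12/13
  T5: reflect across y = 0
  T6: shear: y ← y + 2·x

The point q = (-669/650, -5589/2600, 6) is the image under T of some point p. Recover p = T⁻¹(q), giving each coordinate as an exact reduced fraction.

T1 = [-4/5 -3/5 0 0; 3/5 -4/5 0 0; 0 0 1 0; 0 0 0 1]
T2·T1 = [-4/5 -3/5 0 0; 3/5 -4/5 0 0; 0 0 -1 0; 0 0 0 1]
T3·…·T1 = [4/5 3/5 0 0; 9/10 -6/5 0 0; 0 0 -3/2 0; 0 0 0 1]
T4·…·T1 = [74/65 -57/65 0 0; -51/130 -66/65 0 0; 0 0 -3/2 0; 0 0 0 1]
T5·…·T1 = [74/65 -57/65 0 0; 51/130 66/65 0 0; 0 0 -3/2 0; 0 0 0 1]
T6·…·T1 = [74/65 -57/65 0 0; 347/130 -48/65 0 0; 0 0 -3/2 0; 0 0 0 1]
det M = -9/4; M⁻¹ = [-32/65 38/65 0 0; -347/195 148/195 0 0; 0 0 -2/3 0; 0 0 0 1]
M⁻¹ · (-669/650, -5589/2600, 6)ᵀ = (-3/4, 1/5, -4)ᵀ

p = (-3/4, 1/5, -4)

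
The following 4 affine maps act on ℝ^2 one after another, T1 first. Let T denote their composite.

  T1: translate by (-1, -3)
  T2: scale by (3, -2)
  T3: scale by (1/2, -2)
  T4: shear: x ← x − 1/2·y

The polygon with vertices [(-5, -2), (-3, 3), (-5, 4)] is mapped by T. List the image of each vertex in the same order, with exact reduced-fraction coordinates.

T1 translate by (-1, -3): (-5, -2) → (-6, -5); (-3, 3) → (-4, 0); (-5, 4) → (-6, 1)
T2 scale by (3, -2): (-6, -5) → (-18, 10); (-4, 0) → (-12, 0); (-6, 1) → (-18, -2)
T3 scale by (1/2, -2): (-18, 10) → (-9, -20); (-12, 0) → (-6, 0); (-18, -2) → (-9, 4)
T4 shear: x ← x − 1/2·y: (-9, -20) → (1, -20); (-6, 0) → (-6, 0); (-9, 4) → (-11, 4)

image vertices: (1, -20), (-6, 0), (-11, 4)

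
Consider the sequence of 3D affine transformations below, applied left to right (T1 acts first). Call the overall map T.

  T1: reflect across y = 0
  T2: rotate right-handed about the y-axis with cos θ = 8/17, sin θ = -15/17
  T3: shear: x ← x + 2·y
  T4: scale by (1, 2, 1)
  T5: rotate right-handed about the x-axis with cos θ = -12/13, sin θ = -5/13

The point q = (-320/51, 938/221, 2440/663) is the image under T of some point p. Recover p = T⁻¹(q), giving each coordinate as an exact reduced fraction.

p = (-2, 8/3, 0)

T1 = [1 0 0 0; 0 -1 0 0; 0 0 1 0; 0 0 0 1]
T2·T1 = [8/17 0 -15/17 0; 0 -1 0 0; 15/17 0 8/17 0; 0 0 0 1]
T3·…·T1 = [8/17 -2 -15/17 0; 0 -1 0 0; 15/17 0 8/17 0; 0 0 0 1]
T4·…·T1 = [8/17 -2 -15/17 0; 0 -2 0 0; 15/17 0 8/17 0; 0 0 0 1]
T5·…·T1 = [8/17 -2 -15/17 0; 75/221 24/13 40/221 0; -180/221 10/13 -96/221 0; 0 0 0 1]
det M = -2; M⁻¹ = [8/17 171/221 -140/221 0; 0 6/13 5/26 0; -15/17 -140/221 -171/221 0; 0 0 0 1]
M⁻¹ · (-320/51, 938/221, 2440/663)ᵀ = (-2, 8/3, 0)ᵀ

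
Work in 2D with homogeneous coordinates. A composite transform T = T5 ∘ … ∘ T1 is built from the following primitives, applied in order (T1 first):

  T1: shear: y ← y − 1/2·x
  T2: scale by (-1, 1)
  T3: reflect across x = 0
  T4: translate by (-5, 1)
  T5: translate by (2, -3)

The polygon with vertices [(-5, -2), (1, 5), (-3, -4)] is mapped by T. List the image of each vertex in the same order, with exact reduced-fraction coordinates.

image vertices: (-8, -3/2), (-2, 5/2), (-6, -9/2)

T1 shear: y ← y − 1/2·x: (-5, -2) → (-5, 1/2); (1, 5) → (1, 9/2); (-3, -4) → (-3, -5/2)
T2 scale by (-1, 1): (-5, 1/2) → (5, 1/2); (1, 9/2) → (-1, 9/2); (-3, -5/2) → (3, -5/2)
T3 reflect across x = 0: (5, 1/2) → (-5, 1/2); (-1, 9/2) → (1, 9/2); (3, -5/2) → (-3, -5/2)
T4 translate by (-5, 1): (-5, 1/2) → (-10, 3/2); (1, 9/2) → (-4, 11/2); (-3, -5/2) → (-8, -3/2)
T5 translate by (2, -3): (-10, 3/2) → (-8, -3/2); (-4, 11/2) → (-2, 5/2); (-8, -3/2) → (-6, -9/2)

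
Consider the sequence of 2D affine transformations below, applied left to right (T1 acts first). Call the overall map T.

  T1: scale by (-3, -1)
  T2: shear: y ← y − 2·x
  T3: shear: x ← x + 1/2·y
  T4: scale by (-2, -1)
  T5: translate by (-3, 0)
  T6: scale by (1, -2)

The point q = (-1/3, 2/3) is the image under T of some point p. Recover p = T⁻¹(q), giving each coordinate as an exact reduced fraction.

p = (1/2, 8/3)

T1 = [-3 0 0; 0 -1 0; 0 0 1]
T2·T1 = [-3 0 0; 6 -1 0; 0 0 1]
T3·…·T1 = [0 -1/2 0; 6 -1 0; 0 0 1]
T4·…·T1 = [0 1 0; -6 1 0; 0 0 1]
T5·…·T1 = [0 1 -3; -6 1 0; 0 0 1]
T6·…·T1 = [0 1 -3; 12 -2 0; 0 0 1]
det M = -12; M⁻¹ = [1/6 1/12 1/2; 1 0 3; 0 0 1]
M⁻¹ · (-1/3, 2/3)ᵀ = (1/2, 8/3)ᵀ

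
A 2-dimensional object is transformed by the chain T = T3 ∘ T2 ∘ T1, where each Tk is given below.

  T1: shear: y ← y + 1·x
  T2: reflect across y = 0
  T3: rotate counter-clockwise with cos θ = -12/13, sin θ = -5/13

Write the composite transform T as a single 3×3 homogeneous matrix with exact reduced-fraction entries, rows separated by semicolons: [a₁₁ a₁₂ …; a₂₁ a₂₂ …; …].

T = [-17/13 -5/13 0; 7/13 12/13 0; 0 0 1]

T1 = [1 0 0; 1 1 0; 0 0 1]
T2·T1 = [1 0 0; -1 -1 0; 0 0 1]
T3·…·T1 = [-17/13 -5/13 0; 7/13 12/13 0; 0 0 1]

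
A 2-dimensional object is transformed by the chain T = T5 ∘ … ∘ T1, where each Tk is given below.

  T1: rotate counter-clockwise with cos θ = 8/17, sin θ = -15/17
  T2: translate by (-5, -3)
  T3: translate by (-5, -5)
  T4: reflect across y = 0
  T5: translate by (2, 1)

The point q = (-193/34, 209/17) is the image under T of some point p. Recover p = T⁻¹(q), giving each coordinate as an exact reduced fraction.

p = (4, 1/2)

T1 = [8/17 15/17 0; -15/17 8/17 0; 0 0 1]
T2·T1 = [8/17 15/17 -5; -15/17 8/17 -3; 0 0 1]
T3·…·T1 = [8/17 15/17 -10; -15/17 8/17 -8; 0 0 1]
T4·…·T1 = [8/17 15/17 -10; 15/17 -8/17 8; 0 0 1]
T5·…·T1 = [8/17 15/17 -8; 15/17 -8/17 9; 0 0 1]
det M = -1; M⁻¹ = [8/17 15/17 -71/17; 15/17 -8/17 192/17; 0 0 1]
M⁻¹ · (-193/34, 209/17)ᵀ = (4, 1/2)ᵀ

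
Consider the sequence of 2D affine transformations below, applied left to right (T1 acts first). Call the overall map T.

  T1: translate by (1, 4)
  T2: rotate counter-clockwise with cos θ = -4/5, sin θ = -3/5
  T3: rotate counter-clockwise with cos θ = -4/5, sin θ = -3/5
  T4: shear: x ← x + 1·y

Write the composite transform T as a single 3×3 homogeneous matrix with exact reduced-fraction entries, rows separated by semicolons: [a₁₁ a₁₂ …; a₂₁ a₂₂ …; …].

T1 = [1 0 1; 0 1 4; 0 0 1]
T2·T1 = [-4/5 3/5 8/5; -3/5 -4/5 -19/5; 0 0 1]
T3·…·T1 = [7/25 -24/25 -89/25; 24/25 7/25 52/25; 0 0 1]
T4·…·T1 = [31/25 -17/25 -37/25; 24/25 7/25 52/25; 0 0 1]

T = [31/25 -17/25 -37/25; 24/25 7/25 52/25; 0 0 1]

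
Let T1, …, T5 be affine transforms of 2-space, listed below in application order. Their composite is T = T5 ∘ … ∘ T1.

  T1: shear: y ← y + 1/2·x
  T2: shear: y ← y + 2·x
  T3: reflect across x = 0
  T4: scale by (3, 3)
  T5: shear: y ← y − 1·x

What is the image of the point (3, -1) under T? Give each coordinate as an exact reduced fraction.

T(p) = (-9, 57/2)

T1 shear: y ← y + 1/2·x: (3, -1) → (3, 1/2)
T2 shear: y ← y + 2·x: (3, 1/2) → (3, 13/2)
T3 reflect across x = 0: (3, 13/2) → (-3, 13/2)
T4 scale by (3, 3): (-3, 13/2) → (-9, 39/2)
T5 shear: y ← y − 1·x: (-9, 39/2) → (-9, 57/2)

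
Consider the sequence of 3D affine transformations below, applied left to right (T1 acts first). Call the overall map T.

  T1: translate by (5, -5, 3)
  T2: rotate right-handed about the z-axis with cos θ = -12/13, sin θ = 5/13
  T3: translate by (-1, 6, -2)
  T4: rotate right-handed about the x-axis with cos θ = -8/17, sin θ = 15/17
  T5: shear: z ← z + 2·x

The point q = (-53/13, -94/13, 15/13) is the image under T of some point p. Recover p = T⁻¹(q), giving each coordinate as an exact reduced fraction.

T1 = [1 0 0 5; 0 1 0 -5; 0 0 1 3; 0 0 0 1]
T2·T1 = [-12/13 -5/13 0 -35/13; 5/13 -12/13 0 85/13; 0 0 1 3; 0 0 0 1]
T3·…·T1 = [-12/13 -5/13 0 -48/13; 5/13 -12/13 0 163/13; 0 0 1 1; 0 0 0 1]
T4·…·T1 = [-12/13 -5/13 0 -48/13; -40/221 96/221 -15/17 -1499/221; 75/221 -180/221 -8/17 2341/221; 0 0 0 1]
T5·…·T1 = [-12/13 -5/13 0 -48/13; -40/221 96/221 -15/17 -1499/221; -333/221 -350/221 -8/17 709/221; 0 0 0 1]
det M = 1; M⁻¹ = [-354/221 -40/221 75/221 -107/13; 275/221 96/221 -180/221 132/13; 16/17 -15/17 -8/17 -1; 0 0 0 1]
M⁻¹ · (-53/13, -94/13, 15/13)ᵀ = (0, 1, 1)ᵀ

p = (0, 1, 1)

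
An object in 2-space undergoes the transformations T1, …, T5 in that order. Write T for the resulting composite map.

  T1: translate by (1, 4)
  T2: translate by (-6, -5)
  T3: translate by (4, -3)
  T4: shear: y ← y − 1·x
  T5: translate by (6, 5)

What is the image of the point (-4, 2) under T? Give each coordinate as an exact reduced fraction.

T1 translate by (1, 4): (-4, 2) → (-3, 6)
T2 translate by (-6, -5): (-3, 6) → (-9, 1)
T3 translate by (4, -3): (-9, 1) → (-5, -2)
T4 shear: y ← y − 1·x: (-5, -2) → (-5, 3)
T5 translate by (6, 5): (-5, 3) → (1, 8)

T(p) = (1, 8)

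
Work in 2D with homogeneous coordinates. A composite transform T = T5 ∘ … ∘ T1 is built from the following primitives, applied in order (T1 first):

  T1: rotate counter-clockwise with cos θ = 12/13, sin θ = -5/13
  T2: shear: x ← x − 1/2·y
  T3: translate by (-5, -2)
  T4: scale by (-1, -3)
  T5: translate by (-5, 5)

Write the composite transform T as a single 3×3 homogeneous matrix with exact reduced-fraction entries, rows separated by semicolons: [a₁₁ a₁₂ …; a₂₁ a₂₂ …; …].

T1 = [12/13 5/13 0; -5/13 12/13 0; 0 0 1]
T2·T1 = [29/26 -1/13 0; -5/13 12/13 0; 0 0 1]
T3·…·T1 = [29/26 -1/13 -5; -5/13 12/13 -2; 0 0 1]
T4·…·T1 = [-29/26 1/13 5; 15/13 -36/13 6; 0 0 1]
T5·…·T1 = [-29/26 1/13 0; 15/13 -36/13 11; 0 0 1]

T = [-29/26 1/13 0; 15/13 -36/13 11; 0 0 1]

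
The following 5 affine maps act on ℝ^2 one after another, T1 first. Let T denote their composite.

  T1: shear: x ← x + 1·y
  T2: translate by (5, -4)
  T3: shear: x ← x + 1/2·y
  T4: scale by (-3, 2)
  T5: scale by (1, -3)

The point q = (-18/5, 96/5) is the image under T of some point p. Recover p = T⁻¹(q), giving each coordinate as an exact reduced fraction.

p = (-3, 4/5)

T1 = [1 1 0; 0 1 0; 0 0 1]
T2·T1 = [1 1 5; 0 1 -4; 0 0 1]
T3·…·T1 = [1 3/2 3; 0 1 -4; 0 0 1]
T4·…·T1 = [-3 -9/2 -9; 0 2 -8; 0 0 1]
T5·…·T1 = [-3 -9/2 -9; 0 -6 24; 0 0 1]
det M = 18; M⁻¹ = [-1/3 1/4 -9; 0 -1/6 4; 0 0 1]
M⁻¹ · (-18/5, 96/5)ᵀ = (-3, 4/5)ᵀ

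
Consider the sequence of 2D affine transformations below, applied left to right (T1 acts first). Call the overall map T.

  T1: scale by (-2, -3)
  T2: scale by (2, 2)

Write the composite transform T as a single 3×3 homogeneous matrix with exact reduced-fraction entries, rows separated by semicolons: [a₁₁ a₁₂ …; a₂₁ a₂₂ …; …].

T1 = [-2 0 0; 0 -3 0; 0 0 1]
T2·T1 = [-4 0 0; 0 -6 0; 0 0 1]

T = [-4 0 0; 0 -6 0; 0 0 1]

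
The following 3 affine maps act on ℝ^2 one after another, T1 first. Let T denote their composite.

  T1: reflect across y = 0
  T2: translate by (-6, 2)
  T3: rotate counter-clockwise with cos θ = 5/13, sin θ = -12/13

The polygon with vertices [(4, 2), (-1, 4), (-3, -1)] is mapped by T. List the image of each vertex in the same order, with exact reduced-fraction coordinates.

T1 reflect across y = 0: (4, 2) → (4, -2); (-1, 4) → (-1, -4); (-3, -1) → (-3, 1)
T2 translate by (-6, 2): (4, -2) → (-2, 0); (-1, -4) → (-7, -2); (-3, 1) → (-9, 3)
T3 rotate counter-clockwise with cos θ = 5/13, sin θ = -12/13: (-2, 0) → (-10/13, 24/13); (-7, -2) → (-59/13, 74/13); (-9, 3) → (-9/13, 123/13)

image vertices: (-10/13, 24/13), (-59/13, 74/13), (-9/13, 123/13)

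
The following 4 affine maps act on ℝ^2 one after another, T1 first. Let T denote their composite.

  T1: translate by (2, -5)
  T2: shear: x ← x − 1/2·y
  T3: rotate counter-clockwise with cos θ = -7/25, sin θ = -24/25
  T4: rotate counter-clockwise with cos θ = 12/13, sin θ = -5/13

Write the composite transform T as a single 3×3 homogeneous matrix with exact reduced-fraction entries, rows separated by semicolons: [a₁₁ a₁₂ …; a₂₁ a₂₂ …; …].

T = [-204/325 71/65 -2183/325; -253/325 -31/130 -237/650; 0 0 1]

T1 = [1 0 2; 0 1 -5; 0 0 1]
T2·T1 = [1 -1/2 9/2; 0 1 -5; 0 0 1]
T3·…·T1 = [-7/25 11/10 -303/50; -24/25 1/5 -73/25; 0 0 1]
T4·…·T1 = [-204/325 71/65 -2183/325; -253/325 -31/130 -237/650; 0 0 1]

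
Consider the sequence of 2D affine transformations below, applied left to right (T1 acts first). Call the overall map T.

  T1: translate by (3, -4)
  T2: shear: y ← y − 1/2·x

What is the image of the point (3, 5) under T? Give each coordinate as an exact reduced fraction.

T(p) = (6, -2)

T1 translate by (3, -4): (3, 5) → (6, 1)
T2 shear: y ← y − 1/2·x: (6, 1) → (6, -2)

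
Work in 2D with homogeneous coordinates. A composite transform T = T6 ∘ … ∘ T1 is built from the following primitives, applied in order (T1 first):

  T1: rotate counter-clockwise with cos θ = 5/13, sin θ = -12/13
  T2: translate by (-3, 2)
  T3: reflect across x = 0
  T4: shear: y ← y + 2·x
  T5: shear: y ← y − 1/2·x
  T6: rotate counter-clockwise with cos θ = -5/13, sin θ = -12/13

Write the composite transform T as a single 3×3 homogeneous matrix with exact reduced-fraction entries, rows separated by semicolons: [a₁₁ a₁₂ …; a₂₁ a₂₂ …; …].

T = [-209/169 -96/169 63/13; 315/338 209/169 -137/26; 0 0 1]

T1 = [5/13 12/13 0; -12/13 5/13 0; 0 0 1]
T2·T1 = [5/13 12/13 -3; -12/13 5/13 2; 0 0 1]
T3·…·T1 = [-5/13 -12/13 3; -12/13 5/13 2; 0 0 1]
T4·…·T1 = [-5/13 -12/13 3; -22/13 -19/13 8; 0 0 1]
T5·…·T1 = [-5/13 -12/13 3; -3/2 -1 13/2; 0 0 1]
T6·…·T1 = [-209/169 -96/169 63/13; 315/338 209/169 -137/26; 0 0 1]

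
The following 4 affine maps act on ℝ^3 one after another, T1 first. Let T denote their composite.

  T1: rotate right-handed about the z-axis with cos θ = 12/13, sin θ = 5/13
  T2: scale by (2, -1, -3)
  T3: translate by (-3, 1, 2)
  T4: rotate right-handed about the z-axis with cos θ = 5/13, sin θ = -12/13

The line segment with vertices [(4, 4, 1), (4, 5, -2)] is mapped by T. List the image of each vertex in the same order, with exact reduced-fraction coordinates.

T1 rotate right-handed about the z-axis with cos θ = 12/13, sin θ = 5/13: (4, 4, 1) → (28/13, 68/13, 1); (4, 5, -2) → (23/13, 80/13, -2)
T2 scale by (2, -1, -3): (28/13, 68/13, 1) → (56/13, -68/13, -3); (23/13, 80/13, -2) → (46/13, -80/13, 6)
T3 translate by (-3, 1, 2): (56/13, -68/13, -3) → (17/13, -55/13, -1); (46/13, -80/13, 6) → (7/13, -67/13, 8)
T4 rotate right-handed about the z-axis with cos θ = 5/13, sin θ = -12/13: (17/13, -55/13, -1) → (-575/169, -479/169, -1); (7/13, -67/13, 8) → (-769/169, -419/169, 8)

image vertices: (-575/169, -479/169, -1), (-769/169, -419/169, 8)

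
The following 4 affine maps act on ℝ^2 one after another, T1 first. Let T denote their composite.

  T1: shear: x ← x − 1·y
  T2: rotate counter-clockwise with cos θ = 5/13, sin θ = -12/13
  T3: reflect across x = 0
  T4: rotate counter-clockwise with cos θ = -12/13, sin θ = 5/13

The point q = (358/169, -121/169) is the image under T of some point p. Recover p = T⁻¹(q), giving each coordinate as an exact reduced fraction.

p = (3, 2)

T1 = [1 -1 0; 0 1 0; 0 0 1]
T2·T1 = [5/13 7/13 0; -12/13 17/13 0; 0 0 1]
T3·…·T1 = [-5/13 -7/13 0; -12/13 17/13 0; 0 0 1]
T4·…·T1 = [120/169 -1/169 0; 119/169 -239/169 0; 0 0 1]
det M = -1; M⁻¹ = [239/169 -1/169 0; 119/169 -120/169 0; 0 0 1]
M⁻¹ · (358/169, -121/169)ᵀ = (3, 2)ᵀ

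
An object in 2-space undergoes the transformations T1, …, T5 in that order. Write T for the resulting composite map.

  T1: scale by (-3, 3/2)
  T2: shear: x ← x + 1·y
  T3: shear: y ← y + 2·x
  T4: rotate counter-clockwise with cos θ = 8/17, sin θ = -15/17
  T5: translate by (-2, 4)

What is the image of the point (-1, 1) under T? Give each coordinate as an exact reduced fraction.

T1 scale by (-3, 3/2): (-1, 1) → (3, 3/2)
T2 shear: x ← x + 1·y: (3, 3/2) → (9/2, 3/2)
T3 shear: y ← y + 2·x: (9/2, 3/2) → (9/2, 21/2)
T4 rotate counter-clockwise with cos θ = 8/17, sin θ = -15/17: (9/2, 21/2) → (387/34, 33/34)
T5 translate by (-2, 4): (387/34, 33/34) → (319/34, 169/34)

T(p) = (319/34, 169/34)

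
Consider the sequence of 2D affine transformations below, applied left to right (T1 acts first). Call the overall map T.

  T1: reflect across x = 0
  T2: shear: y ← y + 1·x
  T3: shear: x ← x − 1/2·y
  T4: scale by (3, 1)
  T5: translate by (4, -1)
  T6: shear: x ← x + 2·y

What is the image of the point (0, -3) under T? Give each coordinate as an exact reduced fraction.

T1 reflect across x = 0: (0, -3) → (0, -3)
T2 shear: y ← y + 1·x: (0, -3) → (0, -3)
T3 shear: x ← x − 1/2·y: (0, -3) → (3/2, -3)
T4 scale by (3, 1): (3/2, -3) → (9/2, -3)
T5 translate by (4, -1): (9/2, -3) → (17/2, -4)
T6 shear: x ← x + 2·y: (17/2, -4) → (1/2, -4)

T(p) = (1/2, -4)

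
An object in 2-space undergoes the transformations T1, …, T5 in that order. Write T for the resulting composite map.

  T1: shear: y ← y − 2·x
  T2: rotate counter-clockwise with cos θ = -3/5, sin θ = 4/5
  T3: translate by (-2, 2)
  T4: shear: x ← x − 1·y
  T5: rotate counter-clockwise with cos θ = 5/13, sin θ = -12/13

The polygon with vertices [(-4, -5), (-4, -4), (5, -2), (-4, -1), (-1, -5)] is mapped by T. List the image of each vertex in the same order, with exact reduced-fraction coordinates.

image vertices: (-31/13, -27/13), (-196/65, -138/65), (577/65, 846/65), (-319/65, -147/65), (2, 3)

T1 shear: y ← y − 2·x: (-4, -5) → (-4, 3); (-4, -4) → (-4, 4); (5, -2) → (5, -12); (-4, -1) → (-4, 7); (-1, -5) → (-1, -3)
T2 rotate counter-clockwise with cos θ = -3/5, sin θ = 4/5: (-4, 3) → (0, -5); (-4, 4) → (-4/5, -28/5); (5, -12) → (33/5, 56/5); (-4, 7) → (-16/5, -37/5); (-1, -3) → (3, 1)
T3 translate by (-2, 2): (0, -5) → (-2, -3); (-4/5, -28/5) → (-14/5, -18/5); (33/5, 56/5) → (23/5, 66/5); (-16/5, -37/5) → (-26/5, -27/5); (3, 1) → (1, 3)
T4 shear: x ← x − 1·y: (-2, -3) → (1, -3); (-14/5, -18/5) → (4/5, -18/5); (23/5, 66/5) → (-43/5, 66/5); (-26/5, -27/5) → (1/5, -27/5); (1, 3) → (-2, 3)
T5 rotate counter-clockwise with cos θ = 5/13, sin θ = -12/13: (1, -3) → (-31/13, -27/13); (4/5, -18/5) → (-196/65, -138/65); (-43/5, 66/5) → (577/65, 846/65); (1/5, -27/5) → (-319/65, -147/65); (-2, 3) → (2, 3)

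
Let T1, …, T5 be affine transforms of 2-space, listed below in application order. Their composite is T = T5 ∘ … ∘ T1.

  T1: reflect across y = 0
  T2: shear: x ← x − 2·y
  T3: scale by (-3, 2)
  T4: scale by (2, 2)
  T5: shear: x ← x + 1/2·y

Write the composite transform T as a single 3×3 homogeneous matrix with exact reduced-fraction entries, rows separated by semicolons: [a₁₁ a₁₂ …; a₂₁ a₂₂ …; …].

T1 = [1 0 0; 0 -1 0; 0 0 1]
T2·T1 = [1 2 0; 0 -1 0; 0 0 1]
T3·…·T1 = [-3 -6 0; 0 -2 0; 0 0 1]
T4·…·T1 = [-6 -12 0; 0 -4 0; 0 0 1]
T5·…·T1 = [-6 -14 0; 0 -4 0; 0 0 1]

T = [-6 -14 0; 0 -4 0; 0 0 1]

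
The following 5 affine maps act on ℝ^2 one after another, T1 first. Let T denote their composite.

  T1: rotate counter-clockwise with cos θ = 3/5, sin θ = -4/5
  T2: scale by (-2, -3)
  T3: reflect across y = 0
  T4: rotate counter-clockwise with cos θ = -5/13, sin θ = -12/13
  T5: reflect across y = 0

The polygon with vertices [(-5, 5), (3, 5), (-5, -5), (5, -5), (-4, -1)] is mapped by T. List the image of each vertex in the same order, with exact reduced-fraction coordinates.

image vertices: (262/13, 81/13), (398/65, -651/65), (-34/13, 183/13), (-262/13, -81/13), (308/65, 579/65)

T1 rotate counter-clockwise with cos θ = 3/5, sin θ = -4/5: (-5, 5) → (1, 7); (3, 5) → (29/5, 3/5); (-5, -5) → (-7, 1); (5, -5) → (-1, -7); (-4, -1) → (-16/5, 13/5)
T2 scale by (-2, -3): (1, 7) → (-2, -21); (29/5, 3/5) → (-58/5, -9/5); (-7, 1) → (14, -3); (-1, -7) → (2, 21); (-16/5, 13/5) → (32/5, -39/5)
T3 reflect across y = 0: (-2, -21) → (-2, 21); (-58/5, -9/5) → (-58/5, 9/5); (14, -3) → (14, 3); (2, 21) → (2, -21); (32/5, -39/5) → (32/5, 39/5)
T4 rotate counter-clockwise with cos θ = -5/13, sin θ = -12/13: (-2, 21) → (262/13, -81/13); (-58/5, 9/5) → (398/65, 651/65); (14, 3) → (-34/13, -183/13); (2, -21) → (-262/13, 81/13); (32/5, 39/5) → (308/65, -579/65)
T5 reflect across y = 0: (262/13, -81/13) → (262/13, 81/13); (398/65, 651/65) → (398/65, -651/65); (-34/13, -183/13) → (-34/13, 183/13); (-262/13, 81/13) → (-262/13, -81/13); (308/65, -579/65) → (308/65, 579/65)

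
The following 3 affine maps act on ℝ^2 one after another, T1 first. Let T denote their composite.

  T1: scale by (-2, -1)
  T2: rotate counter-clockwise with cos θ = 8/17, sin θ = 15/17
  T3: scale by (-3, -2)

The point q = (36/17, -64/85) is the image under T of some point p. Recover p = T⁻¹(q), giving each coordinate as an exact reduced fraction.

T1 = [-2 0 0; 0 -1 0; 0 0 1]
T2·T1 = [-16/17 15/17 0; -30/17 -8/17 0; 0 0 1]
T3·…·T1 = [48/17 -45/17 0; 60/17 16/17 0; 0 0 1]
det M = 12; M⁻¹ = [4/51 15/68 0; -5/17 4/17 0; 0 0 1]
M⁻¹ · (36/17, -64/85)ᵀ = (0, -4/5)ᵀ

p = (0, -4/5)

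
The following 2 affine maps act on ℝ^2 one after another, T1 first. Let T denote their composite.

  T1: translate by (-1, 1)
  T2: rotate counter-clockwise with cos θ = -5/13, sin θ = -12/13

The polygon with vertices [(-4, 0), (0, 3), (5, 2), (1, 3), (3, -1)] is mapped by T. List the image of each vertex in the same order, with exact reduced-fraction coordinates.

image vertices: (37/13, 55/13), (53/13, -8/13), (16/13, -63/13), (48/13, -20/13), (-10/13, -24/13)

T1 translate by (-1, 1): (-4, 0) → (-5, 1); (0, 3) → (-1, 4); (5, 2) → (4, 3); (1, 3) → (0, 4); (3, -1) → (2, 0)
T2 rotate counter-clockwise with cos θ = -5/13, sin θ = -12/13: (-5, 1) → (37/13, 55/13); (-1, 4) → (53/13, -8/13); (4, 3) → (16/13, -63/13); (0, 4) → (48/13, -20/13); (2, 0) → (-10/13, -24/13)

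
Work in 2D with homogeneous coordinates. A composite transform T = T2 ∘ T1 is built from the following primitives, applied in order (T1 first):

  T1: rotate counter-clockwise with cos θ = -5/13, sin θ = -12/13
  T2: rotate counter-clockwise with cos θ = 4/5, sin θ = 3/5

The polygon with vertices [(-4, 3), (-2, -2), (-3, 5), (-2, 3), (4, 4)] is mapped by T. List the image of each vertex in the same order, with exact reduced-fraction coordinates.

T1 rotate counter-clockwise with cos θ = -5/13, sin θ = -12/13: (-4, 3) → (56/13, 33/13); (-2, -2) → (-14/13, 34/13); (-3, 5) → (75/13, 11/13); (-2, 3) → (46/13, 9/13); (4, 4) → (28/13, -68/13)
T2 rotate counter-clockwise with cos θ = 4/5, sin θ = 3/5: (56/13, 33/13) → (25/13, 60/13); (-14/13, 34/13) → (-158/65, 94/65); (75/13, 11/13) → (267/65, 269/65); (46/13, 9/13) → (157/65, 174/65); (28/13, -68/13) → (316/65, -188/65)

image vertices: (25/13, 60/13), (-158/65, 94/65), (267/65, 269/65), (157/65, 174/65), (316/65, -188/65)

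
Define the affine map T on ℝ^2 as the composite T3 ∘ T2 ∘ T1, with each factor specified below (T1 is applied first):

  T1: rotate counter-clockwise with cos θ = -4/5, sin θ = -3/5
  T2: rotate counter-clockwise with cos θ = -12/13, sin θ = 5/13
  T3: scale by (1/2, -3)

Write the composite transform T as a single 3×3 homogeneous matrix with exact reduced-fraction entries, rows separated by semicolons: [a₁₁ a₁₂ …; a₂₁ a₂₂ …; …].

T = [63/130 -8/65 0; -48/65 -189/65 0; 0 0 1]

T1 = [-4/5 3/5 0; -3/5 -4/5 0; 0 0 1]
T2·T1 = [63/65 -16/65 0; 16/65 63/65 0; 0 0 1]
T3·…·T1 = [63/130 -8/65 0; -48/65 -189/65 0; 0 0 1]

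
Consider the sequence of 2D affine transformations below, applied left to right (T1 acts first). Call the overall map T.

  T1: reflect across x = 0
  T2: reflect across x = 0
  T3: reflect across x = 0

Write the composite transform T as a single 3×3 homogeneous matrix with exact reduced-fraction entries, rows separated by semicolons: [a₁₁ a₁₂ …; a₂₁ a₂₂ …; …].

T = [-1 0 0; 0 1 0; 0 0 1]

T1 = [-1 0 0; 0 1 0; 0 0 1]
T2·T1 = [1 0 0; 0 1 0; 0 0 1]
T3·…·T1 = [-1 0 0; 0 1 0; 0 0 1]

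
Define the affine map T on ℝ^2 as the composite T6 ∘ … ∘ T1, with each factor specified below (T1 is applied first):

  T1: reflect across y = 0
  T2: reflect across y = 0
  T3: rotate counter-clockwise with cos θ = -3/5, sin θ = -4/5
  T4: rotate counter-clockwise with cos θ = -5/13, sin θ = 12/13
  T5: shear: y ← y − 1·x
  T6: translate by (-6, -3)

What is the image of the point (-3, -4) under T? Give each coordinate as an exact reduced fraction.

T1 reflect across y = 0: (-3, -4) → (-3, 4)
T2 reflect across y = 0: (-3, 4) → (-3, -4)
T3 rotate counter-clockwise with cos θ = -3/5, sin θ = -4/5: (-3, -4) → (-7/5, 24/5)
T4 rotate counter-clockwise with cos θ = -5/13, sin θ = 12/13: (-7/5, 24/5) → (-253/65, -204/65)
T5 shear: y ← y − 1·x: (-253/65, -204/65) → (-253/65, 49/65)
T6 translate by (-6, -3): (-253/65, 49/65) → (-643/65, -146/65)

T(p) = (-643/65, -146/65)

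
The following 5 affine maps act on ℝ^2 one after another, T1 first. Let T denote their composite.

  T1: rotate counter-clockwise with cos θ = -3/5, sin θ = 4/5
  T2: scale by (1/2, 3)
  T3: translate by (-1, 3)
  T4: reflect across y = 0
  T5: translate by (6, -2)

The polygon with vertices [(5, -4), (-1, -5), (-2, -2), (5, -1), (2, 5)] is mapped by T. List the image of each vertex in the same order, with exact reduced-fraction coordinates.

T1 rotate counter-clockwise with cos θ = -3/5, sin θ = 4/5: (5, -4) → (1/5, 32/5); (-1, -5) → (23/5, 11/5); (-2, -2) → (14/5, -2/5); (5, -1) → (-11/5, 23/5); (2, 5) → (-26/5, -7/5)
T2 scale by (1/2, 3): (1/5, 32/5) → (1/10, 96/5); (23/5, 11/5) → (23/10, 33/5); (14/5, -2/5) → (7/5, -6/5); (-11/5, 23/5) → (-11/10, 69/5); (-26/5, -7/5) → (-13/5, -21/5)
T3 translate by (-1, 3): (1/10, 96/5) → (-9/10, 111/5); (23/10, 33/5) → (13/10, 48/5); (7/5, -6/5) → (2/5, 9/5); (-11/10, 69/5) → (-21/10, 84/5); (-13/5, -21/5) → (-18/5, -6/5)
T4 reflect across y = 0: (-9/10, 111/5) → (-9/10, -111/5); (13/10, 48/5) → (13/10, -48/5); (2/5, 9/5) → (2/5, -9/5); (-21/10, 84/5) → (-21/10, -84/5); (-18/5, -6/5) → (-18/5, 6/5)
T5 translate by (6, -2): (-9/10, -111/5) → (51/10, -121/5); (13/10, -48/5) → (73/10, -58/5); (2/5, -9/5) → (32/5, -19/5); (-21/10, -84/5) → (39/10, -94/5); (-18/5, 6/5) → (12/5, -4/5)

image vertices: (51/10, -121/5), (73/10, -58/5), (32/5, -19/5), (39/10, -94/5), (12/5, -4/5)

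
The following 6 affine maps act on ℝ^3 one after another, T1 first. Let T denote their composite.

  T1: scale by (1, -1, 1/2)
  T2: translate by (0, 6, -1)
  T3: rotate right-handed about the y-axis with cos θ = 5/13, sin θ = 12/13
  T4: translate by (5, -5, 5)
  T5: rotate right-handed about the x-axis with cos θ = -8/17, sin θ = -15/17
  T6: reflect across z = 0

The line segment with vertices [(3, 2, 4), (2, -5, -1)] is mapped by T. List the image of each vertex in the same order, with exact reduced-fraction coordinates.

T1 scale by (1, -1, 1/2): (3, 2, 4) → (3, -2, 2); (2, -5, -1) → (2, 5, -1/2)
T2 translate by (0, 6, -1): (3, -2, 2) → (3, 4, 1); (2, 5, -1/2) → (2, 11, -3/2)
T3 rotate right-handed about the y-axis with cos θ = 5/13, sin θ = 12/13: (3, 4, 1) → (27/13, 4, -31/13); (2, 11, -3/2) → (-8/13, 11, -63/26)
T4 translate by (5, -5, 5): (27/13, 4, -31/13) → (92/13, -1, 34/13); (-8/13, 11, -63/26) → (57/13, 6, 67/26)
T5 rotate right-handed about the x-axis with cos θ = -8/17, sin θ = -15/17: (92/13, -1, 34/13) → (92/13, 614/221, -77/221); (57/13, 6, 67/26) → (57/13, -243/442, -1438/221)
T6 reflect across z = 0: (92/13, 614/221, -77/221) → (92/13, 614/221, 77/221); (57/13, -243/442, -1438/221) → (57/13, -243/442, 1438/221)

image vertices: (92/13, 614/221, 77/221), (57/13, -243/442, 1438/221)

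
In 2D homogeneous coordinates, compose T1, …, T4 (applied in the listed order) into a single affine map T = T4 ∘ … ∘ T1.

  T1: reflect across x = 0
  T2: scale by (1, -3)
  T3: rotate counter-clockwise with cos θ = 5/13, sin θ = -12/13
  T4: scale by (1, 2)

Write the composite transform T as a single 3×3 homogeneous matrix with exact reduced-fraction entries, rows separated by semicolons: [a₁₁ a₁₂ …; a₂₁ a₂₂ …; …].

T1 = [-1 0 0; 0 1 0; 0 0 1]
T2·T1 = [-1 0 0; 0 -3 0; 0 0 1]
T3·…·T1 = [-5/13 -36/13 0; 12/13 -15/13 0; 0 0 1]
T4·…·T1 = [-5/13 -36/13 0; 24/13 -30/13 0; 0 0 1]

T = [-5/13 -36/13 0; 24/13 -30/13 0; 0 0 1]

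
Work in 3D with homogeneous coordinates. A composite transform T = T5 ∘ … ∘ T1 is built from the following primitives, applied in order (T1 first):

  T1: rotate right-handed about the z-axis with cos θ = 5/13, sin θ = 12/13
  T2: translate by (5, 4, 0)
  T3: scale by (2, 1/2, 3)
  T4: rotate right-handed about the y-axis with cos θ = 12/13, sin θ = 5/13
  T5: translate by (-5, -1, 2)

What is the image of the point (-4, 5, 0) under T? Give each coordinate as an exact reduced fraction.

T1 rotate right-handed about the z-axis with cos θ = 5/13, sin θ = 12/13: (-4, 5, 0) → (-80/13, -23/13, 0)
T2 translate by (5, 4, 0): (-80/13, -23/13, 0) → (-15/13, 29/13, 0)
T3 scale by (2, 1/2, 3): (-15/13, 29/13, 0) → (-30/13, 29/26, 0)
T4 rotate right-handed about the y-axis with cos θ = 12/13, sin θ = 5/13: (-30/13, 29/26, 0) → (-360/169, 29/26, 150/169)
T5 translate by (-5, -1, 2): (-360/169, 29/26, 150/169) → (-1205/169, 3/26, 488/169)

T(p) = (-1205/169, 3/26, 488/169)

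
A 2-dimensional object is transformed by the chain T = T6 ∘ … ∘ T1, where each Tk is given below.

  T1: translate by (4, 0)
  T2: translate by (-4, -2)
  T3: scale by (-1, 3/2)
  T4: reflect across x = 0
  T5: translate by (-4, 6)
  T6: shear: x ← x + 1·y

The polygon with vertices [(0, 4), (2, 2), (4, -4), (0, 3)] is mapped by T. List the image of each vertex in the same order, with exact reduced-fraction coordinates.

image vertices: (5, 9), (4, 6), (-3, -3), (7/2, 15/2)

T1 translate by (4, 0): (0, 4) → (4, 4); (2, 2) → (6, 2); (4, -4) → (8, -4); (0, 3) → (4, 3)
T2 translate by (-4, -2): (4, 4) → (0, 2); (6, 2) → (2, 0); (8, -4) → (4, -6); (4, 3) → (0, 1)
T3 scale by (-1, 3/2): (0, 2) → (0, 3); (2, 0) → (-2, 0); (4, -6) → (-4, -9); (0, 1) → (0, 3/2)
T4 reflect across x = 0: (0, 3) → (0, 3); (-2, 0) → (2, 0); (-4, -9) → (4, -9); (0, 3/2) → (0, 3/2)
T5 translate by (-4, 6): (0, 3) → (-4, 9); (2, 0) → (-2, 6); (4, -9) → (0, -3); (0, 3/2) → (-4, 15/2)
T6 shear: x ← x + 1·y: (-4, 9) → (5, 9); (-2, 6) → (4, 6); (0, -3) → (-3, -3); (-4, 15/2) → (7/2, 15/2)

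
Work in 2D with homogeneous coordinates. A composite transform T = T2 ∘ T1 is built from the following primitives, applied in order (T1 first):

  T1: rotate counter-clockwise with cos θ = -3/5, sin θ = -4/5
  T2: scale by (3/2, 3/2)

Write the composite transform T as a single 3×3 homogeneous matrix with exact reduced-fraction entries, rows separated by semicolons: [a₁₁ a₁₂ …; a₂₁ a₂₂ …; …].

T1 = [-3/5 4/5 0; -4/5 -3/5 0; 0 0 1]
T2·T1 = [-9/10 6/5 0; -6/5 -9/10 0; 0 0 1]

T = [-9/10 6/5 0; -6/5 -9/10 0; 0 0 1]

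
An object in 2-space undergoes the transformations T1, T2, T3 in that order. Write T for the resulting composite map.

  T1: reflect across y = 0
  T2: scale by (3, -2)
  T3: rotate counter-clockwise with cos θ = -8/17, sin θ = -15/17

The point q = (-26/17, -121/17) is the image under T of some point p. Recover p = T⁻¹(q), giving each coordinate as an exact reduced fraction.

T1 = [1 0 0; 0 -1 0; 0 0 1]
T2·T1 = [3 0 0; 0 2 0; 0 0 1]
T3·…·T1 = [-24/17 30/17 0; -45/17 -16/17 0; 0 0 1]
det M = 6; M⁻¹ = [-8/51 -5/17 0; 15/34 -4/17 0; 0 0 1]
M⁻¹ · (-26/17, -121/17)ᵀ = (7/3, 1)ᵀ

p = (7/3, 1)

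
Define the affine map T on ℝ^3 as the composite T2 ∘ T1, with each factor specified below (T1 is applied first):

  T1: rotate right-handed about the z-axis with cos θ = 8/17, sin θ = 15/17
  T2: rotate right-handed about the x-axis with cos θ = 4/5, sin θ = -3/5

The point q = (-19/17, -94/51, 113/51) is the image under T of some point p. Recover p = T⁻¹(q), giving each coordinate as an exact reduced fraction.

p = (-3, -1/3, 2/3)

T1 = [8/17 -15/17 0 0; 15/17 8/17 0 0; 0 0 1 0; 0 0 0 1]
T2·T1 = [8/17 -15/17 0 0; 12/17 32/85 3/5 0; -9/17 -24/85 4/5 0; 0 0 0 1]
det M = 1; M⁻¹ = [8/17 12/17 -9/17 0; -15/17 32/85 -24/85 0; 0 3/5 4/5 0; 0 0 0 1]
M⁻¹ · (-19/17, -94/51, 113/51)ᵀ = (-3, -1/3, 2/3)ᵀ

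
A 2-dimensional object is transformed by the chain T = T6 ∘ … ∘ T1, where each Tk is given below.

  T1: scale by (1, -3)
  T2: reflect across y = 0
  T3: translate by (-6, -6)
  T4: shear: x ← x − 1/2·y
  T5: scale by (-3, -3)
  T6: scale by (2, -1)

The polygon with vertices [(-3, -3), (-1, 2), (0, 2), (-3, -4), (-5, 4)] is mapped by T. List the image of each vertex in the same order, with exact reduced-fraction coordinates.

image vertices: (9, -45), (42, 0), (36, 0), (0, -54), (84, 18)

T1 scale by (1, -3): (-3, -3) → (-3, 9); (-1, 2) → (-1, -6); (0, 2) → (0, -6); (-3, -4) → (-3, 12); (-5, 4) → (-5, -12)
T2 reflect across y = 0: (-3, 9) → (-3, -9); (-1, -6) → (-1, 6); (0, -6) → (0, 6); (-3, 12) → (-3, -12); (-5, -12) → (-5, 12)
T3 translate by (-6, -6): (-3, -9) → (-9, -15); (-1, 6) → (-7, 0); (0, 6) → (-6, 0); (-3, -12) → (-9, -18); (-5, 12) → (-11, 6)
T4 shear: x ← x − 1/2·y: (-9, -15) → (-3/2, -15); (-7, 0) → (-7, 0); (-6, 0) → (-6, 0); (-9, -18) → (0, -18); (-11, 6) → (-14, 6)
T5 scale by (-3, -3): (-3/2, -15) → (9/2, 45); (-7, 0) → (21, 0); (-6, 0) → (18, 0); (0, -18) → (0, 54); (-14, 6) → (42, -18)
T6 scale by (2, -1): (9/2, 45) → (9, -45); (21, 0) → (42, 0); (18, 0) → (36, 0); (0, 54) → (0, -54); (42, -18) → (84, 18)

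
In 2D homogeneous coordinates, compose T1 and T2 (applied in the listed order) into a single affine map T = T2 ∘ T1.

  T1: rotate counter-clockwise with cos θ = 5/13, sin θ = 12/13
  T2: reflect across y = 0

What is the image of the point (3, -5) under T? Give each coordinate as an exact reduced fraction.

T(p) = (75/13, -11/13)

T1 rotate counter-clockwise with cos θ = 5/13, sin θ = 12/13: (3, -5) → (75/13, 11/13)
T2 reflect across y = 0: (75/13, 11/13) → (75/13, -11/13)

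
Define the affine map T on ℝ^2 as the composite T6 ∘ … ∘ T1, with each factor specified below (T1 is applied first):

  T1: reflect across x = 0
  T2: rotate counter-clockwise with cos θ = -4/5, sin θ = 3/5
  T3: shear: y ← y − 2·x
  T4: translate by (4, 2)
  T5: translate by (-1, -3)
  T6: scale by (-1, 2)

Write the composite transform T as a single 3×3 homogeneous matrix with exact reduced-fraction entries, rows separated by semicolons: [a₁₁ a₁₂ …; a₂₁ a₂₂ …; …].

T = [-4/5 3/5 -3; -22/5 4/5 -2; 0 0 1]

T1 = [-1 0 0; 0 1 0; 0 0 1]
T2·T1 = [4/5 -3/5 0; -3/5 -4/5 0; 0 0 1]
T3·…·T1 = [4/5 -3/5 0; -11/5 2/5 0; 0 0 1]
T4·…·T1 = [4/5 -3/5 4; -11/5 2/5 2; 0 0 1]
T5·…·T1 = [4/5 -3/5 3; -11/5 2/5 -1; 0 0 1]
T6·…·T1 = [-4/5 3/5 -3; -22/5 4/5 -2; 0 0 1]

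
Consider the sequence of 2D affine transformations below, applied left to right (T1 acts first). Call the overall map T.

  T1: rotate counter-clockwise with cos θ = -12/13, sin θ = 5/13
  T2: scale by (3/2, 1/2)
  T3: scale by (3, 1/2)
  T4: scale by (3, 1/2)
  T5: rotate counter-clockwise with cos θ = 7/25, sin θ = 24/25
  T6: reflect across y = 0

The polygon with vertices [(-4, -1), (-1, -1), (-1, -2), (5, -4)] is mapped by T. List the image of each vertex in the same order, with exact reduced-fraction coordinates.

image vertices: (2013/130, -3433/65), (3171/650, -44113/2600), (2022/325, -57157/2600), (-3999/325, 103169/2600)

T1 rotate counter-clockwise with cos θ = -12/13, sin θ = 5/13: (-4, -1) → (53/13, -8/13); (-1, -1) → (17/13, 7/13); (-1, -2) → (22/13, 19/13); (5, -4) → (-40/13, 73/13)
T2 scale by (3/2, 1/2): (53/13, -8/13) → (159/26, -4/13); (17/13, 7/13) → (51/26, 7/26); (22/13, 19/13) → (33/13, 19/26); (-40/13, 73/13) → (-60/13, 73/26)
T3 scale by (3, 1/2): (159/26, -4/13) → (477/26, -2/13); (51/26, 7/26) → (153/26, 7/52); (33/13, 19/26) → (99/13, 19/52); (-60/13, 73/26) → (-180/13, 73/52)
T4 scale by (3, 1/2): (477/26, -2/13) → (1431/26, -1/13); (153/26, 7/52) → (459/26, 7/104); (99/13, 19/52) → (297/13, 19/104); (-180/13, 73/52) → (-540/13, 73/104)
T5 rotate counter-clockwise with cos θ = 7/25, sin θ = 24/25: (1431/26, -1/13) → (2013/130, 3433/65); (459/26, 7/104) → (3171/650, 44113/2600); (297/13, 19/104) → (2022/325, 57157/2600); (-540/13, 73/104) → (-3999/325, -103169/2600)
T6 reflect across y = 0: (2013/130, 3433/65) → (2013/130, -3433/65); (3171/650, 44113/2600) → (3171/650, -44113/2600); (2022/325, 57157/2600) → (2022/325, -57157/2600); (-3999/325, -103169/2600) → (-3999/325, 103169/2600)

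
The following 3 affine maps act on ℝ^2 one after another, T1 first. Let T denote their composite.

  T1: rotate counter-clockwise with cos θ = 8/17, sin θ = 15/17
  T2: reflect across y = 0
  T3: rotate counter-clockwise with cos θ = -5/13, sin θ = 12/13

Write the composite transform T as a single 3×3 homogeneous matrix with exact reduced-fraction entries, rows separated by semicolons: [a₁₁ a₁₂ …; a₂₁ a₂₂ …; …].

T1 = [8/17 -15/17 0; 15/17 8/17 0; 0 0 1]
T2·T1 = [8/17 -15/17 0; -15/17 -8/17 0; 0 0 1]
T3·…·T1 = [140/221 171/221 0; 171/221 -140/221 0; 0 0 1]

T = [140/221 171/221 0; 171/221 -140/221 0; 0 0 1]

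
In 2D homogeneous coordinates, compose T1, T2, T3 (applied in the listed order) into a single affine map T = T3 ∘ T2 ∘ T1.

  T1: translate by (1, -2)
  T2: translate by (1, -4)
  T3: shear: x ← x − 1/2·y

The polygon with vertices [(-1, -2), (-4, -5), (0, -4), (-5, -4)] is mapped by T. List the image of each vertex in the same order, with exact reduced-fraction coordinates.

T1 translate by (1, -2): (-1, -2) → (0, -4); (-4, -5) → (-3, -7); (0, -4) → (1, -6); (-5, -4) → (-4, -6)
T2 translate by (1, -4): (0, -4) → (1, -8); (-3, -7) → (-2, -11); (1, -6) → (2, -10); (-4, -6) → (-3, -10)
T3 shear: x ← x − 1/2·y: (1, -8) → (5, -8); (-2, -11) → (7/2, -11); (2, -10) → (7, -10); (-3, -10) → (2, -10)

image vertices: (5, -8), (7/2, -11), (7, -10), (2, -10)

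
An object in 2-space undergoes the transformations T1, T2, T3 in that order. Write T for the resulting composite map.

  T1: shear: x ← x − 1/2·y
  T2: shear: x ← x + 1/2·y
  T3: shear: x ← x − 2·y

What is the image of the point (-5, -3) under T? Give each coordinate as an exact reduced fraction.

T1 shear: x ← x − 1/2·y: (-5, -3) → (-7/2, -3)
T2 shear: x ← x + 1/2·y: (-7/2, -3) → (-5, -3)
T3 shear: x ← x − 2·y: (-5, -3) → (1, -3)

T(p) = (1, -3)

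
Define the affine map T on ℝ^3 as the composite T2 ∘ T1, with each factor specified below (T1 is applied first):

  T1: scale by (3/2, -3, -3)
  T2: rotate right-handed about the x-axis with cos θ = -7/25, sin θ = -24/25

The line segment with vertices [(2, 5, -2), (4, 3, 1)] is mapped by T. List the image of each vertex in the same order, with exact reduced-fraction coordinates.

image vertices: (3, 249/25, 318/25), (6, -9/25, 237/25)

T1 scale by (3/2, -3, -3): (2, 5, -2) → (3, -15, 6); (4, 3, 1) → (6, -9, -3)
T2 rotate right-handed about the x-axis with cos θ = -7/25, sin θ = -24/25: (3, -15, 6) → (3, 249/25, 318/25); (6, -9, -3) → (6, -9/25, 237/25)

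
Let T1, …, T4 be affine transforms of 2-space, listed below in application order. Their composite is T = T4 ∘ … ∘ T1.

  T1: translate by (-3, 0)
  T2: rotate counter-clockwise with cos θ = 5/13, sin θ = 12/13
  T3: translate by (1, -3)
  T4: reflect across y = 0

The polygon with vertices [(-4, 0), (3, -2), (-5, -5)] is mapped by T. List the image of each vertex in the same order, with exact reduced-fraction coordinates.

image vertices: (-22/13, 123/13), (37/13, 49/13), (33/13, 160/13)

T1 translate by (-3, 0): (-4, 0) → (-7, 0); (3, -2) → (0, -2); (-5, -5) → (-8, -5)
T2 rotate counter-clockwise with cos θ = 5/13, sin θ = 12/13: (-7, 0) → (-35/13, -84/13); (0, -2) → (24/13, -10/13); (-8, -5) → (20/13, -121/13)
T3 translate by (1, -3): (-35/13, -84/13) → (-22/13, -123/13); (24/13, -10/13) → (37/13, -49/13); (20/13, -121/13) → (33/13, -160/13)
T4 reflect across y = 0: (-22/13, -123/13) → (-22/13, 123/13); (37/13, -49/13) → (37/13, 49/13); (33/13, -160/13) → (33/13, 160/13)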